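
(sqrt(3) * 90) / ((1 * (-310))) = -9 * sqrt(3) / 31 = -0.50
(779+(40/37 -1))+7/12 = 346171/444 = 779.66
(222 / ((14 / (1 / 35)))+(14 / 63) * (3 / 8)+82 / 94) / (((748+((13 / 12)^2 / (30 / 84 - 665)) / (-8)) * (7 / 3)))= 52165497456 / 64629763228583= 0.00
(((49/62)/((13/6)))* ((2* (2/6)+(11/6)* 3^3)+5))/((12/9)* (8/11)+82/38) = 10169313/1580566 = 6.43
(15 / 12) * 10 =25 / 2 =12.50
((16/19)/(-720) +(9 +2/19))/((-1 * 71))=-7784/60705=-0.13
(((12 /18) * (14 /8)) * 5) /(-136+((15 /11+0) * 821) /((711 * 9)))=-273735 /6373726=-0.04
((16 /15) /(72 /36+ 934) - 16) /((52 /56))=-393092 /22815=-17.23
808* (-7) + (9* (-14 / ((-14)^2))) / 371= -29377273 / 5194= -5656.00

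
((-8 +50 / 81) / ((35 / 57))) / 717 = -11362 / 677565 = -0.02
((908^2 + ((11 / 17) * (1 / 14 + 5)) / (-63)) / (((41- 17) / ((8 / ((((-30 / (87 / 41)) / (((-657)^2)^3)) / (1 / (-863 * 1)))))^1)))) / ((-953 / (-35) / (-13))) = -864897165332099435.61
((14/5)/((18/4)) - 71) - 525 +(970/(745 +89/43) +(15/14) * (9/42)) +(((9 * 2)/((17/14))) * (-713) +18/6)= -4479516017413/401389380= -11160.03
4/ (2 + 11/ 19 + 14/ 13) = 1.09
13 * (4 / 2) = 26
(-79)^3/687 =-493039/687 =-717.67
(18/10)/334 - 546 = -911811/1670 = -545.99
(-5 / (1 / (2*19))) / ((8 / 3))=-285 / 4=-71.25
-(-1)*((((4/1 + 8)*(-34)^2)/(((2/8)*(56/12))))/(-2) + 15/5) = -5942.14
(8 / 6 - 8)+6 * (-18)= -344 / 3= -114.67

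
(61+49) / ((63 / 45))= 550 / 7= 78.57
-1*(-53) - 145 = -92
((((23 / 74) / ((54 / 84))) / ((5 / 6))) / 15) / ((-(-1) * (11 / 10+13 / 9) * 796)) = 161 / 8430635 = 0.00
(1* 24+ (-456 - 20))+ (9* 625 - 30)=5143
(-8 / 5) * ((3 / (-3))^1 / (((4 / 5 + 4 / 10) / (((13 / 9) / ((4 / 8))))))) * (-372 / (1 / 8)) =-11463.11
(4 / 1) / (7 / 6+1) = 24 / 13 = 1.85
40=40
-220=-220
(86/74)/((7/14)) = 86/37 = 2.32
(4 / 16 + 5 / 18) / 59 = 19 / 2124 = 0.01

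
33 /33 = 1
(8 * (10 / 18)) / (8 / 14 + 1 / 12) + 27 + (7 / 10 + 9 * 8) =35141 / 330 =106.49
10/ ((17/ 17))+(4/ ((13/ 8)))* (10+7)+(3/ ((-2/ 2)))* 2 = 596/ 13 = 45.85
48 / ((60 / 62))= 248 / 5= 49.60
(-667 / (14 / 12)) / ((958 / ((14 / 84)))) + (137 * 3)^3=465574316219 / 6706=69426530.90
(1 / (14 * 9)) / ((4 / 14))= 1 / 36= 0.03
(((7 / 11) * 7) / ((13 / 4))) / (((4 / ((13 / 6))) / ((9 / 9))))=49 / 66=0.74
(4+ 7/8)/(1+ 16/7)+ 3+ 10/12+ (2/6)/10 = 14767/2760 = 5.35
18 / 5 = 3.60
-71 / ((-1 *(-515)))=-71 / 515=-0.14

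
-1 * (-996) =996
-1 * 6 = -6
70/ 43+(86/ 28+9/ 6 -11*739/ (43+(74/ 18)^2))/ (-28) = 258086237/ 40892656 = 6.31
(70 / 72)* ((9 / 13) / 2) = 35 / 104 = 0.34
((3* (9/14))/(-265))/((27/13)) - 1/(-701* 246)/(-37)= -20737559/5917915605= -0.00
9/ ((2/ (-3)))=-27/ 2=-13.50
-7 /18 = -0.39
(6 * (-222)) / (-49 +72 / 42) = 9324 / 331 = 28.17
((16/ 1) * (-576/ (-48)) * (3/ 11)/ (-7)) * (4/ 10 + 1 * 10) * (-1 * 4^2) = 479232/ 385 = 1244.76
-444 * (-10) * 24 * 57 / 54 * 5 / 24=23433.33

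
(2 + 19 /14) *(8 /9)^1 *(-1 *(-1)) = 188 /63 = 2.98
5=5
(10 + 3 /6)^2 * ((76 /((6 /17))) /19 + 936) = 208887 /2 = 104443.50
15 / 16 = 0.94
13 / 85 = 0.15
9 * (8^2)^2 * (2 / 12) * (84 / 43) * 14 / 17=9884.19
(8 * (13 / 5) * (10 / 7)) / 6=104 / 21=4.95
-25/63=-0.40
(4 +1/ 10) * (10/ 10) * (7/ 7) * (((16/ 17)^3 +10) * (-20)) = -4364532/ 4913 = -888.36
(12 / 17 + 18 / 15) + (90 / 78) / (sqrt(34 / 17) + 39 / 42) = 18276 / 18955 + 2940* sqrt(2) / 2899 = 2.40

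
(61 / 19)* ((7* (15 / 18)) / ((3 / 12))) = 74.91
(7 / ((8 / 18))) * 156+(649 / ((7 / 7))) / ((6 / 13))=23179 / 6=3863.17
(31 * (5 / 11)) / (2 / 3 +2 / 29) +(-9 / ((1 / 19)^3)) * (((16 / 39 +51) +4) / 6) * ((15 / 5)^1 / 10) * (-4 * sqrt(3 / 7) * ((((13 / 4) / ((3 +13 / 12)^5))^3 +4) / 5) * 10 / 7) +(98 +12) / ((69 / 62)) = 5731745 / 48576 +1603607246453973217484065807400808 * sqrt(21) / 14357559765170968401968889613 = 511949.51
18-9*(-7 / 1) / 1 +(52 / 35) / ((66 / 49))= 13547 / 165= 82.10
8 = 8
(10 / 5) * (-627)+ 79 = -1175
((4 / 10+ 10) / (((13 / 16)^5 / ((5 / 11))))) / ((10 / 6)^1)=12582912 / 1570855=8.01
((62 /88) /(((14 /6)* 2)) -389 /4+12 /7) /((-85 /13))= 763841 /52360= 14.59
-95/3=-31.67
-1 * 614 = -614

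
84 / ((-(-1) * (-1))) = -84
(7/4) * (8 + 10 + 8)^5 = 20792408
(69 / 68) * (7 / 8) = 483 / 544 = 0.89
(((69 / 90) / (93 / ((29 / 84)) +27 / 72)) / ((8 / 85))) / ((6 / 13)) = 6409 / 97956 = 0.07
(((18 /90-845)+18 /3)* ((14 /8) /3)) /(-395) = 4893 /3950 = 1.24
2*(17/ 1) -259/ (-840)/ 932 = 3802597/ 111840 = 34.00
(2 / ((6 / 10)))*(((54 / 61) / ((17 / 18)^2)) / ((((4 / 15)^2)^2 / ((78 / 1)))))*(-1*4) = -7196596875 / 35258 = -204112.45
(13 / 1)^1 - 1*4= 9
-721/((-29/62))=44702/29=1541.45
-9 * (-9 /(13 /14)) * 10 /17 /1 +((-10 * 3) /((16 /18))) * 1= 15525 /884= 17.56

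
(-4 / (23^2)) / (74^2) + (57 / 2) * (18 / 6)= 123838369 / 1448402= 85.50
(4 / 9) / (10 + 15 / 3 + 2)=0.03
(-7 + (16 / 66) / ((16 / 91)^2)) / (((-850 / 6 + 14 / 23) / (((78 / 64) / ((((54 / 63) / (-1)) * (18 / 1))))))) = 1860677 / 3946770432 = 0.00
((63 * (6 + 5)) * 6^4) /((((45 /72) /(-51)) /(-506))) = 185416729344 /5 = 37083345868.80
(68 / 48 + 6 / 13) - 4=-331 / 156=-2.12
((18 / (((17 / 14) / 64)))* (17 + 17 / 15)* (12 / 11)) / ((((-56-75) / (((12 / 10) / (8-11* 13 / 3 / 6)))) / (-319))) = 3232825344 / 3275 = 987122.24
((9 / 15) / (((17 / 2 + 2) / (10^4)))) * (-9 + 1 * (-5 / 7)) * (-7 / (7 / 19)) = 5168000 / 49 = 105469.39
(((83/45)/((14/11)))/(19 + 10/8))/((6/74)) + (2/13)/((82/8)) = 0.90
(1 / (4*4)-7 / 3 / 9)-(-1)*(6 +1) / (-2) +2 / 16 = -1543 / 432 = -3.57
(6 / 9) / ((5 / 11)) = 22 / 15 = 1.47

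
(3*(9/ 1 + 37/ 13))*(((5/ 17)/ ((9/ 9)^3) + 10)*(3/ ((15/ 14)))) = 226380/ 221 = 1024.34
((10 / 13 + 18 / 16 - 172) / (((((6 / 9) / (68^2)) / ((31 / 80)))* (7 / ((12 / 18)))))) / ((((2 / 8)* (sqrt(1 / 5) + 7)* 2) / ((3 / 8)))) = -475481007 / 101504 + 475481007* sqrt(5) / 3552640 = -4385.08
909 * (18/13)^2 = 294516/169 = 1742.70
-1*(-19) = 19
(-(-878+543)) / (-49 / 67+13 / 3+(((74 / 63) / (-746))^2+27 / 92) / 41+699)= 46750908660282540 / 98052585395454377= 0.48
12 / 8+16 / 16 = 5 / 2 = 2.50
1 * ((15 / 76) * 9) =135 / 76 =1.78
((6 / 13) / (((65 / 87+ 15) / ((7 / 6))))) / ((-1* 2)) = -609 / 35620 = -0.02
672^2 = 451584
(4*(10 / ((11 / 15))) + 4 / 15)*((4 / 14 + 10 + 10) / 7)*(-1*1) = -183464 / 1155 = -158.84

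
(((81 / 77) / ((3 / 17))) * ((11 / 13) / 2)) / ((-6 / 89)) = -13617 / 364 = -37.41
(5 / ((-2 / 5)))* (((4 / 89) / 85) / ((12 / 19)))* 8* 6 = -0.50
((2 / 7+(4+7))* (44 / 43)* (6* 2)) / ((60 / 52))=180752 / 1505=120.10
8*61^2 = 29768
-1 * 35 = -35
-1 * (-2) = 2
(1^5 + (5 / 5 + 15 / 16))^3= 103823 / 4096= 25.35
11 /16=0.69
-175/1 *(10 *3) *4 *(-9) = 189000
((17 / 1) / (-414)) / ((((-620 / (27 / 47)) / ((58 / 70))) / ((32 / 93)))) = 0.00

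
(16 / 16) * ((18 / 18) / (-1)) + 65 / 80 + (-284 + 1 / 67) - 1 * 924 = -1295161 / 1072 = -1208.17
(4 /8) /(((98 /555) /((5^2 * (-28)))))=-13875 /7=-1982.14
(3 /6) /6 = 1 /12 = 0.08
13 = 13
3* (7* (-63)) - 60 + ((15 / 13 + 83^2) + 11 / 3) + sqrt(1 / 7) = sqrt(7) / 7 + 214922 / 39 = 5511.20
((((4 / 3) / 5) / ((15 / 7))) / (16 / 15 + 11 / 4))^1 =112 / 3435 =0.03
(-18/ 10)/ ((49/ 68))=-612/ 245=-2.50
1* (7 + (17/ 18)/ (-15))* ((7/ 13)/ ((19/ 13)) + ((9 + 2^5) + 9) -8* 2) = 1223069/ 5130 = 238.42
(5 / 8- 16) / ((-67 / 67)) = 15.38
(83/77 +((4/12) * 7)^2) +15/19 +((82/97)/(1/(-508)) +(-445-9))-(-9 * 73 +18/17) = -220.19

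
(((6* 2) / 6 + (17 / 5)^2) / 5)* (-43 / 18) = -4859 / 750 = -6.48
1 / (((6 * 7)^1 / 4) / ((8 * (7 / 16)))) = 1 / 3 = 0.33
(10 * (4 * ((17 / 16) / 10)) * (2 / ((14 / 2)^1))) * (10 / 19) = 85 / 133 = 0.64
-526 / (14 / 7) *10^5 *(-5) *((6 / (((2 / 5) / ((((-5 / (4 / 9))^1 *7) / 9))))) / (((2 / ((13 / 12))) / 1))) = -9348828125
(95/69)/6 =95/414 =0.23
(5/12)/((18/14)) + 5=575/108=5.32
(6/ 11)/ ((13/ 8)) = 48/ 143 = 0.34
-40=-40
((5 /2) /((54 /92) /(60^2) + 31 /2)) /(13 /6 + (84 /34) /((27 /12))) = 1564000 /31657533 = 0.05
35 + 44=79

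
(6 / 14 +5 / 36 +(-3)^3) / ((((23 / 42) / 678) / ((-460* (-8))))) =-120430880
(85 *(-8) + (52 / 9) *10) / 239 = -5600 / 2151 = -2.60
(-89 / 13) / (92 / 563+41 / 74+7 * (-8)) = 3707918 / 29941353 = 0.12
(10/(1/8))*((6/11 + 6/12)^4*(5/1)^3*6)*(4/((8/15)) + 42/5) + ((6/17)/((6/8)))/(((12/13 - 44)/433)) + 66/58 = 575815467199339/505260910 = 1139639.85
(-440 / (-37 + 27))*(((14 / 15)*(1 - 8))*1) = -287.47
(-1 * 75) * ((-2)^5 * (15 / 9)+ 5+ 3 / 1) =3400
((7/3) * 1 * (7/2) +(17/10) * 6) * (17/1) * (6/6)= 9367/30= 312.23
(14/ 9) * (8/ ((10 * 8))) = 0.16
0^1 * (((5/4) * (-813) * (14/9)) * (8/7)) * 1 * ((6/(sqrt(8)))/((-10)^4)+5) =0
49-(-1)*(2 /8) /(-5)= 979 /20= 48.95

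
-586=-586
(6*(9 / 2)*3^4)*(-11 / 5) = -24057 / 5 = -4811.40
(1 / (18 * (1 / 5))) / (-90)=-0.00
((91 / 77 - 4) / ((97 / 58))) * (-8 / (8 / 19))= 34162 / 1067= 32.02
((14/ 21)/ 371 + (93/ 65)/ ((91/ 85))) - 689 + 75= -115239841/ 188097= -612.66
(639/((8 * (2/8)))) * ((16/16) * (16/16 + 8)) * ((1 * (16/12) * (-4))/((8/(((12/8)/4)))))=-5751/8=-718.88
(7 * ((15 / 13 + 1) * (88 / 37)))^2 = 297493504 / 231361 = 1285.84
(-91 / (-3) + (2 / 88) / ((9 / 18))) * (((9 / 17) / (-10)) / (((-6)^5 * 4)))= 401 / 7755264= 0.00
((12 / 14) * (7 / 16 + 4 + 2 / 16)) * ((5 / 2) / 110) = 219 / 2464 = 0.09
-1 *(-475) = 475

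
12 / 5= 2.40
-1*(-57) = 57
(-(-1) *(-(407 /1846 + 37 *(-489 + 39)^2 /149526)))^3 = -801946341266643 /6290643736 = -127482.40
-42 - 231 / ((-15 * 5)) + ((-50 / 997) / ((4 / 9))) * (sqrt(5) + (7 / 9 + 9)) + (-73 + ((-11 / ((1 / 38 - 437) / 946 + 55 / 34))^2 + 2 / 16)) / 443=-14094761693685498967 / 352515999479275160 - 225 * sqrt(5) / 1994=-40.24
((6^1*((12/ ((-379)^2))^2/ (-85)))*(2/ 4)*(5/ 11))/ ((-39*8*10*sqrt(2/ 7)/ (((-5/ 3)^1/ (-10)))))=3*sqrt(14)/ 1003163667154220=0.00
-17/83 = -0.20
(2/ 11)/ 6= 1/ 33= 0.03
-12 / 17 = -0.71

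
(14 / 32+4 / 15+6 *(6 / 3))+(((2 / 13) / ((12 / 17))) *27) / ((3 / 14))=125317 / 3120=40.17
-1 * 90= -90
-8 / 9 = -0.89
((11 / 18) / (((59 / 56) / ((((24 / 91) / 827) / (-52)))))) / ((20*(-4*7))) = 11 / 1731663570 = 0.00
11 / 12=0.92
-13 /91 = -1 /7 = -0.14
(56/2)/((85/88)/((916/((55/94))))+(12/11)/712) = 18882262784/1449323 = 13028.33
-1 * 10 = -10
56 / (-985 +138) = -8 / 121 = -0.07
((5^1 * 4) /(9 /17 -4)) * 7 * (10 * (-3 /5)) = 14280 /59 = 242.03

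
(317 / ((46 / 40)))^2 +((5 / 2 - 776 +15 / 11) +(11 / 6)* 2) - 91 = 2622902075 / 34914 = 75124.65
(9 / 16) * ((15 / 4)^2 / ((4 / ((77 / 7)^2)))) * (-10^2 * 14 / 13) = -25768.86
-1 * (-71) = 71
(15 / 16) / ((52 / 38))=285 / 416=0.69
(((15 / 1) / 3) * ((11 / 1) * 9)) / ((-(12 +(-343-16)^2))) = -495 / 128893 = -0.00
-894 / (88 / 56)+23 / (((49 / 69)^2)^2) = -30341343045 / 63412811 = -478.47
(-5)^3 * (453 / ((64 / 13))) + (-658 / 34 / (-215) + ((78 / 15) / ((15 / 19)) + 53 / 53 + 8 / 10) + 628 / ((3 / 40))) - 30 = -3684407383 / 1169600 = -3150.14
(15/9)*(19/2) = 95/6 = 15.83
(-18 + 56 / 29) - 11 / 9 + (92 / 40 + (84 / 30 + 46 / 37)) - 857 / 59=-145137827 / 5697630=-25.47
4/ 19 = 0.21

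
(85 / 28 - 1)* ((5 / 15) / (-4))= -19 / 112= -0.17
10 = 10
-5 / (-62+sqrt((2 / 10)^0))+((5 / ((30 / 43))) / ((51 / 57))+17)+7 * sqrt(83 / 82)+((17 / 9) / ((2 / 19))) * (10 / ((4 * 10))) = 36.62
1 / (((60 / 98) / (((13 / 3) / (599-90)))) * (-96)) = -637 / 4397760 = -0.00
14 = 14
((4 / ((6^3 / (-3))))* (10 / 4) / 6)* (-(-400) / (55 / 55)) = -250 / 27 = -9.26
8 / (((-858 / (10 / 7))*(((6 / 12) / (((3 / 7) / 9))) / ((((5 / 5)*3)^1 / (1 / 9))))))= -240 / 7007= -0.03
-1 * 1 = -1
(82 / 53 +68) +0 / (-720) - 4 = 3474 / 53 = 65.55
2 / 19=0.11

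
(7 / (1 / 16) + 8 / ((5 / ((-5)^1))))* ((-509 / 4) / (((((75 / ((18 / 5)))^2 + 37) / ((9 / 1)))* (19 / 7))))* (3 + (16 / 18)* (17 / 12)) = -127840440 / 322183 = -396.79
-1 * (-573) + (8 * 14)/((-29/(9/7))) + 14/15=247501/435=568.97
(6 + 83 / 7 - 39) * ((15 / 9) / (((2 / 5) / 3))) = -264.29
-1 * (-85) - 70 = 15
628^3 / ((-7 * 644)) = -61918288 / 1127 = -54940.81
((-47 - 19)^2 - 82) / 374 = 2137 / 187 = 11.43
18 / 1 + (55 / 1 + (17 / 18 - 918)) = -15193 / 18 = -844.06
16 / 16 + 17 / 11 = 28 / 11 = 2.55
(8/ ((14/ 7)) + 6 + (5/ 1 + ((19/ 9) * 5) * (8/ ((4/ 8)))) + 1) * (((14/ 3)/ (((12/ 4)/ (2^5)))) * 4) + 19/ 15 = 14909953/ 405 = 36814.70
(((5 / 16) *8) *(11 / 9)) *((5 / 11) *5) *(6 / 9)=125 / 27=4.63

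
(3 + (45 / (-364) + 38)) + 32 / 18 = 139735 / 3276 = 42.65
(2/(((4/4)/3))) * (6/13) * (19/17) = 684/221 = 3.10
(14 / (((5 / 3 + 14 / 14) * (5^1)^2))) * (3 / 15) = 21 / 500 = 0.04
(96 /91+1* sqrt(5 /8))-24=-2088 /91+sqrt(10) /4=-22.15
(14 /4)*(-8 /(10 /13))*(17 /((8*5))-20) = 71253 /100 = 712.53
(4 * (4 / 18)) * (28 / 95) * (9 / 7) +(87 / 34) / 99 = 38659 / 106590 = 0.36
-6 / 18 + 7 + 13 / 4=119 / 12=9.92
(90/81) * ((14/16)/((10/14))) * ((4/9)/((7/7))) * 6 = 98/27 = 3.63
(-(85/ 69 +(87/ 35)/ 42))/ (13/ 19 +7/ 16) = -6634952/ 5764605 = -1.15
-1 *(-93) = 93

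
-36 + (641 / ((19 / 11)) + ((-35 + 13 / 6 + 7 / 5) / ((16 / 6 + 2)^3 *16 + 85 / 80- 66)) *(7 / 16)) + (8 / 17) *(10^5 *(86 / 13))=8825390026931379 / 28318517890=311647.31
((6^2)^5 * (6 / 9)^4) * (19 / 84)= 18911232 / 7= 2701604.57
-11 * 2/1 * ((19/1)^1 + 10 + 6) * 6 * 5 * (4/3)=-30800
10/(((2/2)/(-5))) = -50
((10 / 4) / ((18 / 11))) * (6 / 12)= 55 / 72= 0.76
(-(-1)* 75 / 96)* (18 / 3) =75 / 16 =4.69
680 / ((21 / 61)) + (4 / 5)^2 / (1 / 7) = 1039352 / 525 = 1979.72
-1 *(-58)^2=-3364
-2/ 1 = -2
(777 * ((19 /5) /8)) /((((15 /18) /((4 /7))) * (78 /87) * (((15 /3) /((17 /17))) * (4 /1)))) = 183483 /13000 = 14.11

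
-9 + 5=-4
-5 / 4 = -1.25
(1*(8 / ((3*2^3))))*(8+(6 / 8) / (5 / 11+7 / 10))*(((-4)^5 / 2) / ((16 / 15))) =-175760 / 127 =-1383.94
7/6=1.17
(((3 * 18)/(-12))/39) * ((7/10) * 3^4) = -1701/260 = -6.54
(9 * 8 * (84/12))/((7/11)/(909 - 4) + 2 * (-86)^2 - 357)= 209055/5987518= 0.03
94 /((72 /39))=611 /12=50.92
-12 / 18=-0.67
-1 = -1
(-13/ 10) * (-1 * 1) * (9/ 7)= 117/ 70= 1.67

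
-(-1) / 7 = 0.14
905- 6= 899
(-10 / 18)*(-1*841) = 4205 / 9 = 467.22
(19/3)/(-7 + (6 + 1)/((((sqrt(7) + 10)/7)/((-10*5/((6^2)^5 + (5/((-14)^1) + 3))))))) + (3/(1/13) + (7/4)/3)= 216528129308009563249157/5598141765794280115812 - 11258802463300*sqrt(7)/199933634492652861279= 38.68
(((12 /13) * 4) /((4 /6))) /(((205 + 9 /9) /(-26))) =-72 /103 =-0.70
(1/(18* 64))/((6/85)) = 85/6912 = 0.01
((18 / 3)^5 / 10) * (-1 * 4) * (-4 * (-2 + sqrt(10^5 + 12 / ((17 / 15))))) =-124416 / 5 + 124416 * sqrt(7225765) / 85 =3909704.46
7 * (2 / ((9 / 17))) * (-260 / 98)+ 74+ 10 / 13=3776 / 819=4.61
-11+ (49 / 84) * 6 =-15 / 2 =-7.50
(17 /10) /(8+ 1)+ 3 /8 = 203 /360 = 0.56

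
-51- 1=-52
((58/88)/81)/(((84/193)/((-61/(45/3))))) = -341417/4490640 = -0.08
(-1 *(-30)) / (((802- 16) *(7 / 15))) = 75 / 917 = 0.08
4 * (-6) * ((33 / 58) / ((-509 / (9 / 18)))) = 198 / 14761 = 0.01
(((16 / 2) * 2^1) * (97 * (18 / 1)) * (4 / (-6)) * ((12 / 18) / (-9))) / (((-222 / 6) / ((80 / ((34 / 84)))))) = -13905920 / 1887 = -7369.33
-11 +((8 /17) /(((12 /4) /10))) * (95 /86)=-20323 /2193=-9.27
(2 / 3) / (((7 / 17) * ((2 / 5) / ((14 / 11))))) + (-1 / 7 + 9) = 3236 / 231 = 14.01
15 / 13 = 1.15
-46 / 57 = -0.81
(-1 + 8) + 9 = 16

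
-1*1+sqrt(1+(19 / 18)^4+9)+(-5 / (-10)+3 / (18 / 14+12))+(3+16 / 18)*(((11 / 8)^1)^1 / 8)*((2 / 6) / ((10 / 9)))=-877 / 11904+sqrt(1180081) / 324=3.28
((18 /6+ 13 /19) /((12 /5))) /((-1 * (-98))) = 25 /1596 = 0.02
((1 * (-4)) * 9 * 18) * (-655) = 424440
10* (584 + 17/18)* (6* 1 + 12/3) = 526450/9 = 58494.44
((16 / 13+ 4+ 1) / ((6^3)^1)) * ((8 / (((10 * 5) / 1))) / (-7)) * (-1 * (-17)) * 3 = -153 / 4550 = -0.03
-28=-28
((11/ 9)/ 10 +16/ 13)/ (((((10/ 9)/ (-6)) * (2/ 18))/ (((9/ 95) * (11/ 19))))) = -3.61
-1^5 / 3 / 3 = -1 / 9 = -0.11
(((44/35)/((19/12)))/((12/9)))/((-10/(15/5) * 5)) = -594/16625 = -0.04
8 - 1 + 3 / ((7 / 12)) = 85 / 7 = 12.14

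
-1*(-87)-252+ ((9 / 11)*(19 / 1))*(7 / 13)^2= -298356 / 1859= -160.49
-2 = -2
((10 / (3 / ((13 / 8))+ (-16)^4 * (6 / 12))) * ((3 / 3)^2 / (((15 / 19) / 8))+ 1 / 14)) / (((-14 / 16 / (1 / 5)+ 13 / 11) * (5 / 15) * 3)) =-27859 / 28566741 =-0.00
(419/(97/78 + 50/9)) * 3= 294138/1591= 184.88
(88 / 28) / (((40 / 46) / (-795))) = -40227 / 14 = -2873.36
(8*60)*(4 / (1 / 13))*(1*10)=249600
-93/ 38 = -2.45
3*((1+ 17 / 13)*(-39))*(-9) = 2430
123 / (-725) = -123 / 725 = -0.17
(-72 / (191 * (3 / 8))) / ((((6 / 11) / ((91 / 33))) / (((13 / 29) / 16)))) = -2366 / 16617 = -0.14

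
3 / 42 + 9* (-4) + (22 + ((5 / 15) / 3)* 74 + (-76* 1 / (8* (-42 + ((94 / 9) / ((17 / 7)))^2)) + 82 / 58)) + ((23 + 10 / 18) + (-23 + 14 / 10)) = -1.93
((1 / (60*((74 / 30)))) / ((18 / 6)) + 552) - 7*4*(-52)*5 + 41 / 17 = 59134157 / 7548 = 7834.41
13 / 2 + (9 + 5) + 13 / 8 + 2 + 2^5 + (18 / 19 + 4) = 9283 / 152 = 61.07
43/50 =0.86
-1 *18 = -18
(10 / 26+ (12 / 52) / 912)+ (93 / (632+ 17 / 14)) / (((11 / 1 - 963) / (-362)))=6730367 / 15271440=0.44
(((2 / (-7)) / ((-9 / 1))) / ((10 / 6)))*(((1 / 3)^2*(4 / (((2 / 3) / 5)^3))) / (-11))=-25 / 77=-0.32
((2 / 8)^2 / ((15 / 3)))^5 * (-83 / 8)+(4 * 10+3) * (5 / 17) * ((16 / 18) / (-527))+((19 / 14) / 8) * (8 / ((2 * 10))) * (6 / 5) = 0.06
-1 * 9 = -9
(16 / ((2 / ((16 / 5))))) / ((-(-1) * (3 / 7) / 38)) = 34048 / 15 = 2269.87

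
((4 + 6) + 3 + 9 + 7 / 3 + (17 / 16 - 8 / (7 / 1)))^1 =8149 / 336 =24.25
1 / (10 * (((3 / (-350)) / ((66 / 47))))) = -770 / 47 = -16.38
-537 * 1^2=-537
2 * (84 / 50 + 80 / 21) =5764 / 525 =10.98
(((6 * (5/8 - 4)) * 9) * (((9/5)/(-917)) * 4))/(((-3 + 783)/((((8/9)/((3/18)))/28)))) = 729/2086175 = 0.00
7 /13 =0.54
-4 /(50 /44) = -88 /25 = -3.52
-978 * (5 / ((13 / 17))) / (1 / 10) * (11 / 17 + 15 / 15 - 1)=-537900 / 13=-41376.92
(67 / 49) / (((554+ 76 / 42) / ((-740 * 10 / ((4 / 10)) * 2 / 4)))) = -929625 / 40852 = -22.76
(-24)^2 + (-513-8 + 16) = 71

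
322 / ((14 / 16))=368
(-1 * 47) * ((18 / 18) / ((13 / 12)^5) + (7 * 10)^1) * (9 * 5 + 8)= -65362200922 / 371293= -176039.41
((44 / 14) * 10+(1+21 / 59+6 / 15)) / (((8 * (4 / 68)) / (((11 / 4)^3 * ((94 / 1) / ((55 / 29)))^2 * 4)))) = 11903062239189 / 826000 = 14410486.97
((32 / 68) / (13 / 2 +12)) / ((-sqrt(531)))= -16* sqrt(59) / 111333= -0.00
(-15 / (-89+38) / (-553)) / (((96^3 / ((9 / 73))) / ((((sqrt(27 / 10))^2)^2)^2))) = -177147 / 44975587328000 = -0.00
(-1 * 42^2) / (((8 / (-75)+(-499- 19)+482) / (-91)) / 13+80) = -39127725 / 1775177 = -22.04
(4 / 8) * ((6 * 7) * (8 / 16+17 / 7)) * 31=3813 / 2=1906.50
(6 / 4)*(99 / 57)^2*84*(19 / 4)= 68607 / 38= 1805.45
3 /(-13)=-3 /13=-0.23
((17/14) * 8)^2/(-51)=-272/147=-1.85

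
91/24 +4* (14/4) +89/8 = 347/12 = 28.92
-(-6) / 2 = 3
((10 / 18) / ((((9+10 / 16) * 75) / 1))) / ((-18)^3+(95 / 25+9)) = -1 / 7561323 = -0.00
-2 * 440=-880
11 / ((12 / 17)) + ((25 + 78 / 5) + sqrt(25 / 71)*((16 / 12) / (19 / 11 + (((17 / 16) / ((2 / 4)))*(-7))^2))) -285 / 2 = -86.31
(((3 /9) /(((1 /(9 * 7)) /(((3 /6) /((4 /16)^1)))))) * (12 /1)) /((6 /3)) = 252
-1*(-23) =23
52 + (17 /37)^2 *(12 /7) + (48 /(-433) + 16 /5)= 1150453464 /20747195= 55.45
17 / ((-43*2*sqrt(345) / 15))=-17*sqrt(345) / 1978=-0.16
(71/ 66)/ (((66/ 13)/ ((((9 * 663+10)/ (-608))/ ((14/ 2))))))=-5516771/ 18539136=-0.30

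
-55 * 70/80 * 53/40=-4081/64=-63.77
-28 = -28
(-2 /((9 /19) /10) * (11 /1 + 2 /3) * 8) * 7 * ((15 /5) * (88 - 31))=-14151200 /3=-4717066.67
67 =67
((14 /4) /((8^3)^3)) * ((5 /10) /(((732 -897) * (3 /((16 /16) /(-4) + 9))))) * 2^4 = -49 /13287555072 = -0.00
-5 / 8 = -0.62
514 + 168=682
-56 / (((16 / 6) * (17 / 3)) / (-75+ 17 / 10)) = 46179 / 170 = 271.64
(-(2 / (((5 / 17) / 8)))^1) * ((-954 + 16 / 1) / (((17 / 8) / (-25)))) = -600320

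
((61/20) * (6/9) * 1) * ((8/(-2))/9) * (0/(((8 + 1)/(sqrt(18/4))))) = 0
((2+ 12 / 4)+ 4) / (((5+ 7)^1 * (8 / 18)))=27 / 16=1.69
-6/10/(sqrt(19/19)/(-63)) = 189/5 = 37.80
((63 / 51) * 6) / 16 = 63 / 136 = 0.46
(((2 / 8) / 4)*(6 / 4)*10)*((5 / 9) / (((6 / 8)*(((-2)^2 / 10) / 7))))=875 / 72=12.15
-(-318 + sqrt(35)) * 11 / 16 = 1749 / 8- 11 * sqrt(35) / 16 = 214.56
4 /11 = 0.36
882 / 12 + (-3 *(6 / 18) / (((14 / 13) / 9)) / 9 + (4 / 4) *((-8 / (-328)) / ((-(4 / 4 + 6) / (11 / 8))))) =166613 / 2296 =72.57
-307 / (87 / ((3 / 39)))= -307 / 1131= -0.27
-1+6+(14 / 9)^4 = 71221 / 6561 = 10.86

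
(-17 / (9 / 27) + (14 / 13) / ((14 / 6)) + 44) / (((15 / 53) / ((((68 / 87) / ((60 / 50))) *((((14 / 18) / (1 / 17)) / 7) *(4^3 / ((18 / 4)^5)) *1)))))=-5332766720 / 5409537939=-0.99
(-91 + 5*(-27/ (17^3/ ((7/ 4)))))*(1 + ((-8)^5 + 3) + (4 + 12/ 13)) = 190498954359/ 63869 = 2982651.28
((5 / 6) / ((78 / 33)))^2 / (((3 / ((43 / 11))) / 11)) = 130075 / 73008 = 1.78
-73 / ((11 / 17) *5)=-1241 / 55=-22.56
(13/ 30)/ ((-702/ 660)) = -11/ 27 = -0.41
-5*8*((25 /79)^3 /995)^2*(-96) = 37500000000 /9626506326087121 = 0.00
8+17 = 25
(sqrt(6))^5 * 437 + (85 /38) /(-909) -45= -1554475 /34542 + 15732 * sqrt(6)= 38490.37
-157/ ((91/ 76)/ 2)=-23864/ 91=-262.24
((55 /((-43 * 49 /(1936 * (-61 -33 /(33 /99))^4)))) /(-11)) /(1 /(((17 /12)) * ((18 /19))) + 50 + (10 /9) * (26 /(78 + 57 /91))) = 173618646220800000 /2947357987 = 58906534.93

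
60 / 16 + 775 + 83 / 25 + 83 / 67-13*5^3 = -5639331 / 6700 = -841.69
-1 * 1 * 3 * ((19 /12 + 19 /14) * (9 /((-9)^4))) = -247 /20412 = -0.01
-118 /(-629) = 118 /629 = 0.19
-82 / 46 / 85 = -41 / 1955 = -0.02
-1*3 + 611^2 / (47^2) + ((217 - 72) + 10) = 321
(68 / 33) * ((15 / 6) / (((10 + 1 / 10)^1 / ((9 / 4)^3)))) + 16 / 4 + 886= 15923915 / 17776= 895.81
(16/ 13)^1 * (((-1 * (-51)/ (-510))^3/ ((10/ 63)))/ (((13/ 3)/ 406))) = -0.73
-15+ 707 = 692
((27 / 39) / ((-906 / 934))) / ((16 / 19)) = -26619 / 31408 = -0.85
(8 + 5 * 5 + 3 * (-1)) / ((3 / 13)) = 130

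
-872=-872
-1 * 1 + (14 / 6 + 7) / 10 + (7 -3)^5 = 15359 / 15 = 1023.93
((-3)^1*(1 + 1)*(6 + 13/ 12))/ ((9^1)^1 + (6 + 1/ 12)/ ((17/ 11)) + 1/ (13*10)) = -563550/ 171637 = -3.28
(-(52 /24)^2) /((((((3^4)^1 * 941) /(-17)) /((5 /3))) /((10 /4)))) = 71825 /16463736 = 0.00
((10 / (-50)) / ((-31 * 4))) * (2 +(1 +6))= 9 / 620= 0.01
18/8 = 9/4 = 2.25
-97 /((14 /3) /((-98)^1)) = 2037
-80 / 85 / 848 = -1 / 901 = -0.00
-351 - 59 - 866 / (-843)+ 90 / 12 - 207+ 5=-603.47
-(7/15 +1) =-22/15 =-1.47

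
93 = 93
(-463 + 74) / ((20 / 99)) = -38511 / 20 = -1925.55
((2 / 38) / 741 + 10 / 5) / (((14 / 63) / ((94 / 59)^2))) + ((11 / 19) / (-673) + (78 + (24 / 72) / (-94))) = 312649921907537 / 3100407294738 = 100.84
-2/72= -1/36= -0.03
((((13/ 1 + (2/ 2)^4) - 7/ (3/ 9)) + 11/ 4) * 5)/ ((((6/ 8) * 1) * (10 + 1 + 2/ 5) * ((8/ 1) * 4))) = -425/ 5472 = -0.08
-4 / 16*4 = -1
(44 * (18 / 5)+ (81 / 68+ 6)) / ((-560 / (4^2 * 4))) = -8043 / 425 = -18.92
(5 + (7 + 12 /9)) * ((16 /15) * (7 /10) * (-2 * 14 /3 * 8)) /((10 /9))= -50176 /75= -669.01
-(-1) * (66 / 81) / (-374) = -1 / 459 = -0.00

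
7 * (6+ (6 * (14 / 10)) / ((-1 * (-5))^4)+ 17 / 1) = 503419 / 3125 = 161.09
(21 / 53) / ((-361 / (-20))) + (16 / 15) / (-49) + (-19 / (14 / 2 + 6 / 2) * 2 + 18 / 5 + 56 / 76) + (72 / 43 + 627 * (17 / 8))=1334.59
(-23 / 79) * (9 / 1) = -207 / 79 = -2.62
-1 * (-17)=17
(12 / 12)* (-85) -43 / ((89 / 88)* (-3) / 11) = 18929 / 267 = 70.90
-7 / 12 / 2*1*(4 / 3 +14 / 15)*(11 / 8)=-1309 / 1440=-0.91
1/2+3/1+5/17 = 129/34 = 3.79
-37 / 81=-0.46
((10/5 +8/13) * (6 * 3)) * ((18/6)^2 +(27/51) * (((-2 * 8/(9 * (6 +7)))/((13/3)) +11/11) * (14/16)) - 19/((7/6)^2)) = -45718857/215306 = -212.34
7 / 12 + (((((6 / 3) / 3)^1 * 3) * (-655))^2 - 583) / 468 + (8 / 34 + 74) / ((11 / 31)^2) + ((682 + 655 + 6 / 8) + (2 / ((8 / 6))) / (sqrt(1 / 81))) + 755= 2041532777 / 320892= 6362.06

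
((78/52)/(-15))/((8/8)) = -1/10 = -0.10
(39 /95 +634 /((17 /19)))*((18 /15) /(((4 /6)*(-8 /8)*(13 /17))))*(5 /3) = -2781.46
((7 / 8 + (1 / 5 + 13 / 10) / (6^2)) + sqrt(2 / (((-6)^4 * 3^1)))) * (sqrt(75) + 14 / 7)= 10.01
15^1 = 15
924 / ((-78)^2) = 77 / 507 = 0.15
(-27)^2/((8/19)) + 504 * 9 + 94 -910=43611/8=5451.38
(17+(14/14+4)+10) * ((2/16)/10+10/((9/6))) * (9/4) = 4809/10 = 480.90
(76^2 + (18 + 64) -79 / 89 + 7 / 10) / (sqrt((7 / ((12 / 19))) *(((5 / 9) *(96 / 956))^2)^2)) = 382882691331 *sqrt(399) / 13528000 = 565351.55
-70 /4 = -35 /2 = -17.50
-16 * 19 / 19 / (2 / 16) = -128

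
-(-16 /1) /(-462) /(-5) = 8 /1155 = 0.01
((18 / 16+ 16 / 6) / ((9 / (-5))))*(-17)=7735 / 216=35.81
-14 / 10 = -7 / 5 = -1.40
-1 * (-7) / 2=7 / 2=3.50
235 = 235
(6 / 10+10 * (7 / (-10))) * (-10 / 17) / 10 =32 / 85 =0.38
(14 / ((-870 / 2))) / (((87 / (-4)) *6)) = 28 / 113535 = 0.00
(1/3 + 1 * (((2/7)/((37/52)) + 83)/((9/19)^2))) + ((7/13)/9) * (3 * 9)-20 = 96450421/272727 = 353.65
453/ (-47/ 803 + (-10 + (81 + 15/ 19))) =6911421/ 1094399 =6.32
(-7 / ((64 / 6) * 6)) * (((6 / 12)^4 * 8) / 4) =-7 / 512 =-0.01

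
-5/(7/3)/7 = -15/49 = -0.31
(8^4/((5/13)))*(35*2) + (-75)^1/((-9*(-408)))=912457703/1224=745471.98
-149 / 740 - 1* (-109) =80511 / 740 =108.80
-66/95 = -0.69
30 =30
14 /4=3.50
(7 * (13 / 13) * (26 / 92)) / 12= 91 / 552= 0.16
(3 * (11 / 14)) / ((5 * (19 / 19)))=33 / 70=0.47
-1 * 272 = -272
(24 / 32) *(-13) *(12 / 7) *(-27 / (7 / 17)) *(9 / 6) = 1643.97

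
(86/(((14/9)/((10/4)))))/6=645/28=23.04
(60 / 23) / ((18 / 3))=10 / 23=0.43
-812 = -812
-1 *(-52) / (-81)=-52 / 81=-0.64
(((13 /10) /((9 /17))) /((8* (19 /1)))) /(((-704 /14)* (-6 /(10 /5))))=0.00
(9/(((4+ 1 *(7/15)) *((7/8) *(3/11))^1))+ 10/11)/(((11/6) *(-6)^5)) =-24125/36773352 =-0.00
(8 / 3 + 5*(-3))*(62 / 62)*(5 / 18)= -185 / 54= -3.43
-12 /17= -0.71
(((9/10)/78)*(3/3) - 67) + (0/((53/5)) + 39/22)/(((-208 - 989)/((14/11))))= -120128429/1793220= -66.99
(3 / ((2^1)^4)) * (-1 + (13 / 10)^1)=9 / 160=0.06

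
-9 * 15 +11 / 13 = -1744 / 13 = -134.15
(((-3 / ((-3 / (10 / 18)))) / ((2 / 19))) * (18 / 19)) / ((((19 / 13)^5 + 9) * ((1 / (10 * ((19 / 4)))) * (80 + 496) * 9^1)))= 176364175 / 60318286848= 0.00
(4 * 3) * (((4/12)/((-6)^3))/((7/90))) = -5/21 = -0.24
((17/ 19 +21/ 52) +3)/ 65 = 4247/ 64220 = 0.07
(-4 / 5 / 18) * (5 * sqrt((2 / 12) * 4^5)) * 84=-896 * sqrt(6) / 9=-243.86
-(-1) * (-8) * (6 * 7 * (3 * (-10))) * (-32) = -322560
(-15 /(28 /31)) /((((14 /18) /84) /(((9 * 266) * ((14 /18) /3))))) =-1113210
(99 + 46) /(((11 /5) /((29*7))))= 147175 /11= 13379.55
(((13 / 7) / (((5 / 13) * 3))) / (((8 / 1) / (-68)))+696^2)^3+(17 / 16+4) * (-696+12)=1052631894998918521041553 / 9261000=113662876039187832.96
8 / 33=0.24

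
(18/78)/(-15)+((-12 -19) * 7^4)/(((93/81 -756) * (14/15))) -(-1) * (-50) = 147396463/2649530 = 55.63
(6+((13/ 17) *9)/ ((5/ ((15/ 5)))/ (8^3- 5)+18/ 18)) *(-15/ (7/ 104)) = -260215020/ 90797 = -2865.90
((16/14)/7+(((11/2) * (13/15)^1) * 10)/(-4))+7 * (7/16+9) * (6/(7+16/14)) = 825035/22344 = 36.92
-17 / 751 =-0.02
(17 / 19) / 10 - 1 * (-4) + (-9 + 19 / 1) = 2677 / 190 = 14.09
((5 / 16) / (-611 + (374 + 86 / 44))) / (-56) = 55 / 2316608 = 0.00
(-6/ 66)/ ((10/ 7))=-7/ 110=-0.06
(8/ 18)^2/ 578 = 8/ 23409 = 0.00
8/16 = 1/2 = 0.50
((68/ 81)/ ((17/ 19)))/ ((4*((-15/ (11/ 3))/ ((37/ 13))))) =-7733/ 47385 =-0.16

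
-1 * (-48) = 48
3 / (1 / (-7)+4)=0.78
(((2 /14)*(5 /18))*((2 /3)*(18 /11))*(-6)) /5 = -4 /77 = -0.05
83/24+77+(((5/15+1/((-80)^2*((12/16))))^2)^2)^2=22672622543436314509541447692801/281792804290560000000000000000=80.46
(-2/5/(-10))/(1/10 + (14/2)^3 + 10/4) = 1/8640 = 0.00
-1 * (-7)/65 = 7/65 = 0.11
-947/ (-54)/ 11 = 947/ 594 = 1.59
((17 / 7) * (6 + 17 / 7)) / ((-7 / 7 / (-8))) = 8024 / 49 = 163.76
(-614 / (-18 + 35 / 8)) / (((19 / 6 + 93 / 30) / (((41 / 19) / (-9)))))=-503480 / 292011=-1.72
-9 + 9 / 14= -117 / 14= -8.36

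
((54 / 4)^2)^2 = 531441 / 16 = 33215.06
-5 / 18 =-0.28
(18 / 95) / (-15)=-6 / 475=-0.01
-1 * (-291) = 291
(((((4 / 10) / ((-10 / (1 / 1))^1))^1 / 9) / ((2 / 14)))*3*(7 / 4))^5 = -282475249 / 2430000000000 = -0.00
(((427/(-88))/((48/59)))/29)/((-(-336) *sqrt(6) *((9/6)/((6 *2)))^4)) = -3599 *sqrt(6)/8613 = -1.02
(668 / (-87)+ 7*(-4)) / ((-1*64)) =97 / 174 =0.56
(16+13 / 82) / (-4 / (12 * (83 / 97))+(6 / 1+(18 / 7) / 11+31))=25404225 / 57925948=0.44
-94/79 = -1.19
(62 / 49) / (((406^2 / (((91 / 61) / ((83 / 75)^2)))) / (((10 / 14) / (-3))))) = -3778125 / 1697087252378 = -0.00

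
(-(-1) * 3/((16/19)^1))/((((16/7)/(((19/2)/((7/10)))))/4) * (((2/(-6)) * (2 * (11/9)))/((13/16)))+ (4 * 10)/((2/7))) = 1900665/74670272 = 0.03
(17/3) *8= 136/3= 45.33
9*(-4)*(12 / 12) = -36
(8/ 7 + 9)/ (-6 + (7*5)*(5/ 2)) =142/ 1141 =0.12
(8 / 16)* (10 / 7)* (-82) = -58.57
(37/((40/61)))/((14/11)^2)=273097/7840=34.83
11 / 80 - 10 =-789 / 80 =-9.86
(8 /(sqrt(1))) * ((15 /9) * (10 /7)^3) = 40000 /1029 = 38.87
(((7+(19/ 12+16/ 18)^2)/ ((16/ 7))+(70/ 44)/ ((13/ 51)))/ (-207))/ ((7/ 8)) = -5073839/ 76725792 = -0.07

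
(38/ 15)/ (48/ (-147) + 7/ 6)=196/ 65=3.02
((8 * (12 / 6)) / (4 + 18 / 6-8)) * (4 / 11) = -64 / 11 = -5.82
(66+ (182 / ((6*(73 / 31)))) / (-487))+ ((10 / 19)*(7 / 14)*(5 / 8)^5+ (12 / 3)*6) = 5976027532933 / 66401304576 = 90.00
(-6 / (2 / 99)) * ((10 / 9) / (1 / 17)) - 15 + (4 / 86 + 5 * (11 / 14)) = -3383857 / 602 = -5621.02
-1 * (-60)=60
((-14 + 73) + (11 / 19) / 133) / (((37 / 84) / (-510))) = -912516480 / 13357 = -68317.47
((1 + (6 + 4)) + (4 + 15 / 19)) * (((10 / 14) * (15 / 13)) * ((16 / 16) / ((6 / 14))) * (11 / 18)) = 13750 / 741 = 18.56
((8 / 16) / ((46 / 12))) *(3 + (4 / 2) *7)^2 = 37.70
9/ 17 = 0.53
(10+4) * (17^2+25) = 4396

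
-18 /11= -1.64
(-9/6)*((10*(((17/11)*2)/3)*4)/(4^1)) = -170/11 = -15.45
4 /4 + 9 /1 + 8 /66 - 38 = -920 /33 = -27.88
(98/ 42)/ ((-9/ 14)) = -98/ 27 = -3.63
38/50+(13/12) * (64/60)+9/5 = 836/225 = 3.72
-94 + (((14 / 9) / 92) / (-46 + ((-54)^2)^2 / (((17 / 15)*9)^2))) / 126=-16535934077039 / 175914192312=-94.00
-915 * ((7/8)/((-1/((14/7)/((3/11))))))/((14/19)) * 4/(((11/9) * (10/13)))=135603/4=33900.75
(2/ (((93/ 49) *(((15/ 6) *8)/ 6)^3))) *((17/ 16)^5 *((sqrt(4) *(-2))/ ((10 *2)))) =-626156937/ 81264640000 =-0.01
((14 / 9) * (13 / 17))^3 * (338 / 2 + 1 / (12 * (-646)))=987243570677 / 3470548113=284.46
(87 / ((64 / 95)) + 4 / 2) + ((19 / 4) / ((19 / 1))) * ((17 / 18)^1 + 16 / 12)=75865 / 576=131.71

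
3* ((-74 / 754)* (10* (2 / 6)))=-370 / 377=-0.98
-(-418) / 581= 418 / 581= 0.72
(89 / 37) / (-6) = -89 / 222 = -0.40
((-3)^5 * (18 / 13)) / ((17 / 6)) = -26244 / 221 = -118.75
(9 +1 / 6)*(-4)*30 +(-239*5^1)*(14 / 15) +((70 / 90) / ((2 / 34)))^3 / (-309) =-500713361 / 225261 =-2222.81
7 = 7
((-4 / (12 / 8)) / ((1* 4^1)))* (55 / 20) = -11 / 6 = -1.83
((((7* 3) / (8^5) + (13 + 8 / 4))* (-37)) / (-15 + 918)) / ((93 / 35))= -30311695 / 131039232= -0.23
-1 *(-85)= 85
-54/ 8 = -27/ 4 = -6.75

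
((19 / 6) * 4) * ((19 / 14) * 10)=3610 / 21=171.90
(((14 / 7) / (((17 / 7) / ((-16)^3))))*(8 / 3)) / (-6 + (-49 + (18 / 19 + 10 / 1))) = 8716288 / 42687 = 204.19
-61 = -61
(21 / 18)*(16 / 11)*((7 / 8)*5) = 245 / 33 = 7.42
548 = 548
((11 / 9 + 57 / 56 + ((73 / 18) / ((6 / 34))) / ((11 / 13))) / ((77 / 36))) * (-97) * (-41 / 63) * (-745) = -1448784690565 / 2241162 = -646443.54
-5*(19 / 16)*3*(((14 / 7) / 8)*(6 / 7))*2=-855 / 112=-7.63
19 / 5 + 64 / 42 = 559 / 105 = 5.32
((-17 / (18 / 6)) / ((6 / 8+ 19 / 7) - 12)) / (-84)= -17 / 2151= -0.01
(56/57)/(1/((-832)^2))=38764544/57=680079.72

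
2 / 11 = 0.18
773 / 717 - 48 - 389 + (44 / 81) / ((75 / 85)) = -126406408 / 290385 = -435.31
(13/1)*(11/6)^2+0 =1573/36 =43.69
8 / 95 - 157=-14907 / 95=-156.92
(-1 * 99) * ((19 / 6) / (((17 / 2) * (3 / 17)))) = -209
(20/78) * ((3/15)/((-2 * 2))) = -1/78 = -0.01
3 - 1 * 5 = -2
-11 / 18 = -0.61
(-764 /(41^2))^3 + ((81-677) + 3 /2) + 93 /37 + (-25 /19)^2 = -74911922371291773 /126894284694074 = -590.35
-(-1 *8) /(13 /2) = 16 /13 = 1.23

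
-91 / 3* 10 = -910 / 3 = -303.33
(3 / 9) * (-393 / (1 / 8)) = -1048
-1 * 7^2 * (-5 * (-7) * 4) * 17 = -116620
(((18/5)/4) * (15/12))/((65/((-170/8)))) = -0.37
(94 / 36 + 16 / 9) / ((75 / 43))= 3397 / 1350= 2.52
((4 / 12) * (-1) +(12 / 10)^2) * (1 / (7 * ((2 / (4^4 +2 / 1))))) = 3569 / 175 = 20.39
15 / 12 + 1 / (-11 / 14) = -1 / 44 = -0.02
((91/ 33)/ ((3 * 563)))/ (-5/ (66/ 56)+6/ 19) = -1729/ 4158318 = -0.00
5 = 5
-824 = -824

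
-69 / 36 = -23 / 12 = -1.92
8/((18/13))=52/9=5.78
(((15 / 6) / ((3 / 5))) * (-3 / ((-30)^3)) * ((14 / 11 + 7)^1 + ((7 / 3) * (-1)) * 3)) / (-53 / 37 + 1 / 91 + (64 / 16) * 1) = 23569 / 103142160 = 0.00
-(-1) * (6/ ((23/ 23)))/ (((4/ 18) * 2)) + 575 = 1177/ 2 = 588.50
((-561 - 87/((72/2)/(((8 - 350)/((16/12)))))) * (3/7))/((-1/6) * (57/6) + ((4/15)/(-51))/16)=-1080945/67844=-15.93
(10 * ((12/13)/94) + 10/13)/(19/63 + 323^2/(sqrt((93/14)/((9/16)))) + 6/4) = -939861720/554308695766262021 + 438926709060 * sqrt(1302)/554308695766262021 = 0.00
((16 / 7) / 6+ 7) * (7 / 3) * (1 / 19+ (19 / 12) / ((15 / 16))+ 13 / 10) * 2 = 161231 / 1539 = 104.76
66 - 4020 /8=-873 /2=-436.50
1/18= 0.06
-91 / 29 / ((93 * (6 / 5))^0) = -91 / 29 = -3.14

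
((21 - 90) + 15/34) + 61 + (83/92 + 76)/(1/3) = 349003/1564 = 223.15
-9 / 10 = -0.90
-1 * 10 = -10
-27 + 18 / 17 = -441 / 17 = -25.94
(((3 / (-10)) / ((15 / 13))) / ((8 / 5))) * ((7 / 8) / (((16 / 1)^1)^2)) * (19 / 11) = -1729 / 1802240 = -0.00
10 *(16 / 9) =160 / 9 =17.78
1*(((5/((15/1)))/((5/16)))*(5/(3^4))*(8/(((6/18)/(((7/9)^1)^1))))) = 896/729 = 1.23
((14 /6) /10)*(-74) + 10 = -109 /15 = -7.27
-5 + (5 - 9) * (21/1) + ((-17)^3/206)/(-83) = -1516809/17098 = -88.71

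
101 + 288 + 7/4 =390.75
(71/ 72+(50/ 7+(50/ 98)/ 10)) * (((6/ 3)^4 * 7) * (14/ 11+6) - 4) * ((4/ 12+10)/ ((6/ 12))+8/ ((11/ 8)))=9370257569/ 53361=175601.24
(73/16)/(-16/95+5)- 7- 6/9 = -49369/7344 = -6.72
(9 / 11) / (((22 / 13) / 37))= 4329 / 242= 17.89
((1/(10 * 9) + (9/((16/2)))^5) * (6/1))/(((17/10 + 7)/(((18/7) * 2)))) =2673589/415744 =6.43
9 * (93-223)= -1170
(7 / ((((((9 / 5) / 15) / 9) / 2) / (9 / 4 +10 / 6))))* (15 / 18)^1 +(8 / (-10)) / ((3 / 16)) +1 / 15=3422.88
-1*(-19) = 19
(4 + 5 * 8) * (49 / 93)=2156 / 93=23.18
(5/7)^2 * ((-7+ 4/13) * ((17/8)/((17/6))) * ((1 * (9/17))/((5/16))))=-46980/10829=-4.34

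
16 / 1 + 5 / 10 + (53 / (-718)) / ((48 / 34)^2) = 6808555 / 413568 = 16.46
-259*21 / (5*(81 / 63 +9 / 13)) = -164983 / 300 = -549.94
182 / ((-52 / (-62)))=217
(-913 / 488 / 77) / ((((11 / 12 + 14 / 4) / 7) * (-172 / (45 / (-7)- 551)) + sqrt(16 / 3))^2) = -298970534503266093 / 64238657428748721722 + 101140878643927704 * sqrt(3) / 224835301000620526027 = -0.00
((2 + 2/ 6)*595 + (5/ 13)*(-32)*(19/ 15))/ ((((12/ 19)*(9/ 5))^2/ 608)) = 18360514150/ 28431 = 645792.06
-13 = -13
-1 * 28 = -28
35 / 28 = 5 / 4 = 1.25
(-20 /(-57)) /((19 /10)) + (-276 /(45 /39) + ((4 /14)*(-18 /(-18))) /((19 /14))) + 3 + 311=75.20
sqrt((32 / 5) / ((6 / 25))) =4 * sqrt(15) / 3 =5.16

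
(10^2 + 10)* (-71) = -7810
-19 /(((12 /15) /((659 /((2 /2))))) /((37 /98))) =-2316385 /392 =-5909.15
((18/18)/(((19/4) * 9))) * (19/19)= 4/171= 0.02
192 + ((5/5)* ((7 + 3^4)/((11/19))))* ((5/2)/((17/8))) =6304/17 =370.82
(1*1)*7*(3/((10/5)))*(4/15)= 14/5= 2.80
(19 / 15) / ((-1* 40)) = -19 / 600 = -0.03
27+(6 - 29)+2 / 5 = 22 / 5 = 4.40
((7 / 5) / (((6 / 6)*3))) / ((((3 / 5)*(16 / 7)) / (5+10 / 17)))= 4655 / 2448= 1.90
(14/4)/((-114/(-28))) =49/57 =0.86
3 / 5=0.60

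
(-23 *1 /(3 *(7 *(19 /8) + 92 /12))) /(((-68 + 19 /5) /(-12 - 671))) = -628360 /187143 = -3.36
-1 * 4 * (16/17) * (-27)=1728/17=101.65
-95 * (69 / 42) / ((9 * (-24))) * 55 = 120175 / 3024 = 39.74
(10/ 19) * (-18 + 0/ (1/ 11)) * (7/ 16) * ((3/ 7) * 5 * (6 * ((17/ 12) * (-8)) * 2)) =22950/ 19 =1207.89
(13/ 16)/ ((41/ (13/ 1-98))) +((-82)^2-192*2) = 4157935/ 656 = 6338.32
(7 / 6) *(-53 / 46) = -371 / 276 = -1.34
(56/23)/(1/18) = 1008/23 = 43.83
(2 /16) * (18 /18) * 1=1 /8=0.12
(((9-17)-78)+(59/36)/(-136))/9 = -421115/44064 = -9.56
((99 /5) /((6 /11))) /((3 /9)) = 1089 /10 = 108.90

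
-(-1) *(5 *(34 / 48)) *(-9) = -255 / 8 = -31.88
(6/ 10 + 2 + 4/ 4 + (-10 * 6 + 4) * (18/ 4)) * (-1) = 1242/ 5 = 248.40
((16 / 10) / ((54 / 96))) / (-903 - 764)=-128 / 75015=-0.00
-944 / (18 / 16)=-7552 / 9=-839.11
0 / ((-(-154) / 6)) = 0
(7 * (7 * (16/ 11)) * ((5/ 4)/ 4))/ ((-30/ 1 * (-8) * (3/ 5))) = 245/ 1584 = 0.15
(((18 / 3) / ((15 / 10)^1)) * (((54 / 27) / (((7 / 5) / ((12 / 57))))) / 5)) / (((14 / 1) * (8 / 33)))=66 / 931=0.07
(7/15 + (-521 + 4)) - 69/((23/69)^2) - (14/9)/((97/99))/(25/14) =-8282023/7275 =-1138.42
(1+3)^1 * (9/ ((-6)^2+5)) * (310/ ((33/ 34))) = 126480/ 451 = 280.44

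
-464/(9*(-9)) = 464/81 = 5.73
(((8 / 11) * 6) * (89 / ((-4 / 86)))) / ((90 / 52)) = -796016 / 165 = -4824.34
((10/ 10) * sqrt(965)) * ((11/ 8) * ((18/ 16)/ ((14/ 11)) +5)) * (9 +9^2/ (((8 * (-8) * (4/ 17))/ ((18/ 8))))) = -23030073 * sqrt(965)/ 917504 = -779.74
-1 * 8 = -8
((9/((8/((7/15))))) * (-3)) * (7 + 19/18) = -203/16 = -12.69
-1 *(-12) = 12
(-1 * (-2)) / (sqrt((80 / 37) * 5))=0.61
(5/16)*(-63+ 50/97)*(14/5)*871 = -36953917/776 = -47621.03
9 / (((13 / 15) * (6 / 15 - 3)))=-675 / 169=-3.99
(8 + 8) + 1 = 17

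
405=405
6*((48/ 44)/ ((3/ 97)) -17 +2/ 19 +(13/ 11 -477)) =-573630/ 209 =-2744.64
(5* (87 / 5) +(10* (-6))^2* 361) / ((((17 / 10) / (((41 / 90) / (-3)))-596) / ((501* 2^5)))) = -854299861344 / 24895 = -34316122.17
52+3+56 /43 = 2421 /43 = 56.30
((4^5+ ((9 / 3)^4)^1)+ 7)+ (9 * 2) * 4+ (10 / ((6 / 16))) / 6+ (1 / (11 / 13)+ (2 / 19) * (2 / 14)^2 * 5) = 1189.64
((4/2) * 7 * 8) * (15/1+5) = 2240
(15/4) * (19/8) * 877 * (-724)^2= 8188448145/2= 4094224072.50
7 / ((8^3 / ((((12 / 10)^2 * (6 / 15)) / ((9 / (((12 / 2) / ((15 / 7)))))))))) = 49 / 20000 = 0.00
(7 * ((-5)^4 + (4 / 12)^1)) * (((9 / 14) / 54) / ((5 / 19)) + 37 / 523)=11948713 / 23535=507.70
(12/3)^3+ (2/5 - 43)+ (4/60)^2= 4816/225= 21.40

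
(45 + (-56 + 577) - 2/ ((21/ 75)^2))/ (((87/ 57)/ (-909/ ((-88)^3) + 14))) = 1200313297083/ 242092928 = 4958.07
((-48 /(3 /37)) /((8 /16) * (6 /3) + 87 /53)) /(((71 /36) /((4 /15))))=-376512 /12425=-30.30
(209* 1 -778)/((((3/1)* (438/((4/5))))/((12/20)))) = -0.21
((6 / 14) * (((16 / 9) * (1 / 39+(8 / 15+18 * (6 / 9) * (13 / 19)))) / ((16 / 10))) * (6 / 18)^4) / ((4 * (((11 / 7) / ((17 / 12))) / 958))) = 264574213 / 23768316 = 11.13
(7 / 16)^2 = 49 / 256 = 0.19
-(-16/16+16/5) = -11/5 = -2.20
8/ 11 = 0.73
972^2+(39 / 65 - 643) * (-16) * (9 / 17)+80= 80775968 / 85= 950305.51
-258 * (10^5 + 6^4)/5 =-26134368/5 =-5226873.60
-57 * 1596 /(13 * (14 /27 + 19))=-2456244 /6851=-358.52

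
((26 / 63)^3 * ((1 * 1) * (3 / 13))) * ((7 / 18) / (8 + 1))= 676 / 964467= 0.00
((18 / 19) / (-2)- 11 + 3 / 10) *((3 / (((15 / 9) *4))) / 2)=-2.51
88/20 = 22/5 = 4.40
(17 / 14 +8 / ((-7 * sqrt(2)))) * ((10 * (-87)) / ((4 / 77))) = -81345 / 4 +9570 * sqrt(2) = -6802.23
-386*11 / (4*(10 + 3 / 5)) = -10615 / 106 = -100.14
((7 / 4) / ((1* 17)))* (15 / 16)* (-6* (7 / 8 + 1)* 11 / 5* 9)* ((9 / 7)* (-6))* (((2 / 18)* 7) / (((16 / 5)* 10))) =280665 / 69632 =4.03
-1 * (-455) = 455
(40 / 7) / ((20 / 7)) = 2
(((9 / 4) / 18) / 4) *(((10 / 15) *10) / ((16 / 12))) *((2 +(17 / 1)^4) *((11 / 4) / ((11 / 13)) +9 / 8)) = 14616525 / 256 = 57095.80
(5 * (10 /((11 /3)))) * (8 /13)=1200 /143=8.39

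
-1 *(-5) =5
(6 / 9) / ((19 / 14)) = 28 / 57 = 0.49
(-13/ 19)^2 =0.47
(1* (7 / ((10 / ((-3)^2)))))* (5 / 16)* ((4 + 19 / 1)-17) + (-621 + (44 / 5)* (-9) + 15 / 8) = -54921 / 80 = -686.51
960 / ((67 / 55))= 52800 / 67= 788.06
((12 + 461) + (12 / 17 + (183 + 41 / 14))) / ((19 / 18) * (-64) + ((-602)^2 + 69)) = 0.00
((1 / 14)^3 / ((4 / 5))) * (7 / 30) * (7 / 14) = 1 / 18816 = 0.00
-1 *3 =-3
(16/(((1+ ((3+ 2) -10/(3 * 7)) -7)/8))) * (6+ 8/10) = -91392/155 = -589.63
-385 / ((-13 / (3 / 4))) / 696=385 / 12064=0.03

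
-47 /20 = -2.35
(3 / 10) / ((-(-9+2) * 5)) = 3 / 350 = 0.01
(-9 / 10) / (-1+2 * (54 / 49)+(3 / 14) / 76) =-33516 / 44945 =-0.75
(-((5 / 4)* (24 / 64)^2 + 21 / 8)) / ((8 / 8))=-2.80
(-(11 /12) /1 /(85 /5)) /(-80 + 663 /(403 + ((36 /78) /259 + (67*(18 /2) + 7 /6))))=223814987 /329327692536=0.00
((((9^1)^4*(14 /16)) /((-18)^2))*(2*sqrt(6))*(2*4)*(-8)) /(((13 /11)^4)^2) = -486165942108*sqrt(6) /815730721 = -1459.87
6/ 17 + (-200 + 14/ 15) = -50672/ 255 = -198.71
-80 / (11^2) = -80 / 121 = -0.66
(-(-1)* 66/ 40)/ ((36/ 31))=341/ 240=1.42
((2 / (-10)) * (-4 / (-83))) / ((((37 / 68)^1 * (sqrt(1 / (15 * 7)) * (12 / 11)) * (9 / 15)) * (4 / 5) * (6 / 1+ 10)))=-0.02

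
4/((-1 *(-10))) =2/5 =0.40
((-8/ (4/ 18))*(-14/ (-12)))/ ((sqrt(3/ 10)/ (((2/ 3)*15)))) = -140*sqrt(30) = -766.81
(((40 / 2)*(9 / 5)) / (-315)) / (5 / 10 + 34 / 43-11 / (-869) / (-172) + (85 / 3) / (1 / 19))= -163056 / 769903085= -0.00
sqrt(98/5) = 7*sqrt(10)/5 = 4.43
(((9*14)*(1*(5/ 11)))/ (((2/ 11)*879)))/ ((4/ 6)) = 315/ 586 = 0.54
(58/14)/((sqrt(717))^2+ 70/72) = 1044/180929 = 0.01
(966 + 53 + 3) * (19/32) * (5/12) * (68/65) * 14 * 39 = 1155371/8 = 144421.38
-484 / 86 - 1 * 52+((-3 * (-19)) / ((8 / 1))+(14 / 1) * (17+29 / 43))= 67747 / 344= 196.94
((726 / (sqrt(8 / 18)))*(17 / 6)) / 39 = 2057 / 26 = 79.12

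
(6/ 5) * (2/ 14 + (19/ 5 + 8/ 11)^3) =649404708/ 5823125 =111.52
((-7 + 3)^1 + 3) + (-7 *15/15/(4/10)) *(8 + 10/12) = -1867/12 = -155.58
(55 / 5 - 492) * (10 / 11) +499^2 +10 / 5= 2734223 / 11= 248565.73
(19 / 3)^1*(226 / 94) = 2147 / 141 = 15.23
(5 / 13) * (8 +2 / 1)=50 / 13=3.85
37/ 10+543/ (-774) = 1934/ 645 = 3.00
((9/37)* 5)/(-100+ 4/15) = -675/55352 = -0.01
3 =3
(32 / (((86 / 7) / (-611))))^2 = 4682938624 / 1849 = 2532687.20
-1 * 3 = -3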